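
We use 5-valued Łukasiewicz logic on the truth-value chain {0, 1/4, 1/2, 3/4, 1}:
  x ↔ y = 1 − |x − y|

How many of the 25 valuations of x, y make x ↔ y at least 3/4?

13

value 1: 5 assignments (counts)
value 3/4: 8 assignments (counts)
value 1/2: 6 assignments
value 1/4: 4 assignments
value 0: 2 assignments
So 13 of the 25 assignments meet the threshold.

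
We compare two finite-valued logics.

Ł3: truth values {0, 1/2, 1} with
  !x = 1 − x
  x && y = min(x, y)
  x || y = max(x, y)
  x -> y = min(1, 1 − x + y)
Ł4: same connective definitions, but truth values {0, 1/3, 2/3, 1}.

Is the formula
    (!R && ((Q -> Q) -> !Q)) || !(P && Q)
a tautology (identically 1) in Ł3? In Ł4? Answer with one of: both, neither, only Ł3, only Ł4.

In Ł3: at P = 1/2, Q = 1/2, R = 0 the value is 1/2 — not a tautology.
In Ł4: at P = 1/3, Q = 1/3, R = 0 the value is 2/3 — not a tautology.

neither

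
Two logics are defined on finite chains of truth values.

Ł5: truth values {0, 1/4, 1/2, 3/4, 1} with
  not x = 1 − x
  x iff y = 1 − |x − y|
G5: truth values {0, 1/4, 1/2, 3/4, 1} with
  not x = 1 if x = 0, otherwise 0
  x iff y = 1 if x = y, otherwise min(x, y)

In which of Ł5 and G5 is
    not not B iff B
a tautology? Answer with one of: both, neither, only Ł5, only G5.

only Ł5

In Ł5: every assignment gives 1 — tautology.
In G5: at B = 1/4 the value is 1/4 — not a tautology.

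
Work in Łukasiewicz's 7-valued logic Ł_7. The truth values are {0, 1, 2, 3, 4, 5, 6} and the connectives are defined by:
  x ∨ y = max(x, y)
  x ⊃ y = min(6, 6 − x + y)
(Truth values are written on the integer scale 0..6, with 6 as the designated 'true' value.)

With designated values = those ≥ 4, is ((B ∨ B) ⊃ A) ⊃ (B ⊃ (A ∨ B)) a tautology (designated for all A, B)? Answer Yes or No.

At A = 2, B = 4, for instance:
B ∨ B = 4 ∨ 4 = 4
(B ∨ B) ⊃ A = 4 ⊃ 2 = 4
A ∨ B = 2 ∨ 4 = 4
B ⊃ (A ∨ B) = 4 ⊃ 4 = 6
((B ∨ B) ⊃ A) ⊃ (B ⊃ (A ∨ B)) = 4 ⊃ 6 = 6
and checking the remaining 48 assignments likewise gives ≥ 4 in every case.

Yes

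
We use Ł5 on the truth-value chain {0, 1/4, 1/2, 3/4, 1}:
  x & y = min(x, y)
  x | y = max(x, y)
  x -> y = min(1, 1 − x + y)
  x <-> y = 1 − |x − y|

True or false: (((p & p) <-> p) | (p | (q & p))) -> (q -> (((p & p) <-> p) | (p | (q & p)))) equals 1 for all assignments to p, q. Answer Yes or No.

Yes

At p = 3/4, q = 1/4, for instance:
p & p = 3/4 & 3/4 = 3/4
(p & p) <-> p = 3/4 <-> 3/4 = 1
q & p = 1/4 & 3/4 = 1/4
p | (q & p) = 3/4 | 1/4 = 3/4
((p & p) <-> p) | (p | (q & p)) = 1 | 3/4 = 1
q -> (((p & p) <-> p) | (p | (q & p))) = 1/4 -> 1 = 1
(((p & p) <-> p) | (p | (q & p))) -> (q -> (((p & p) <-> p) | (p | (q & p)))) = 1 -> 1 = 1
and checking the remaining 24 assignments likewise gives ≥ 1 in every case.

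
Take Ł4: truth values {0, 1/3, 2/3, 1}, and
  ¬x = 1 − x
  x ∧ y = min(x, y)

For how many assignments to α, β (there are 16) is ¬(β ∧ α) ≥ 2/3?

12

α = 0, β = 0 ↦ 1  ≥
α = 0, β = 1/3 ↦ 1  ≥
α = 0, β = 2/3 ↦ 1  ≥
α = 0, β = 1 ↦ 1  ≥
α = 1/3, β = 0 ↦ 1  ≥
α = 1/3, β = 1/3 ↦ 2/3  ≥
α = 1/3, β = 2/3 ↦ 2/3  ≥
α = 1/3, β = 1 ↦ 2/3  ≥
α = 2/3, β = 0 ↦ 1  ≥
α = 2/3, β = 1/3 ↦ 2/3  ≥
α = 2/3, β = 2/3 ↦ 1/3  <
α = 2/3, β = 1 ↦ 1/3  <
α = 1, β = 0 ↦ 1  ≥
α = 1, β = 1/3 ↦ 2/3  ≥
α = 1, β = 2/3 ↦ 1/3  <
α = 1, β = 1 ↦ 0  <
So 12 of the 16 assignments meet the threshold.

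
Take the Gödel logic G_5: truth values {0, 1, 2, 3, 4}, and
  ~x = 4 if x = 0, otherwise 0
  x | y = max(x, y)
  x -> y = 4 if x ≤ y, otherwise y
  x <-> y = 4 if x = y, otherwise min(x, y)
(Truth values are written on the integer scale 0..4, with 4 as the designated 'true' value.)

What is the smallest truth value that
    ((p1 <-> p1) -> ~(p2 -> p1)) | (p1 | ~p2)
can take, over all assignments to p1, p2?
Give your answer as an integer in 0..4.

Take p1 = 1, p2 = 1:
p1 <-> p1 = 1 <-> 1 = 4
p2 -> p1 = 1 -> 1 = 4
~(p2 -> p1) = ~4 = 0
(p1 <-> p1) -> ~(p2 -> p1) = 4 -> 0 = 0
~p2 = ~1 = 0
p1 | ~p2 = 1 | 0 = 1
((p1 <-> p1) -> ~(p2 -> p1)) | (p1 | ~p2) = 0 | 1 = 1
No assignment yields a value below 1, so this is the minimum.

1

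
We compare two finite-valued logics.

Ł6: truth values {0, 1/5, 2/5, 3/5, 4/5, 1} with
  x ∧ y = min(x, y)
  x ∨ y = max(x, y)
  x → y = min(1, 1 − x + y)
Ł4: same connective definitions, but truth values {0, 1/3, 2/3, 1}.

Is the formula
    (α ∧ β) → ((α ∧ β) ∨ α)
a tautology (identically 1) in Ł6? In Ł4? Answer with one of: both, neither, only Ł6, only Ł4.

both

In Ł6: every assignment gives 1 — tautology.
In Ł4: every assignment gives 1 — tautology.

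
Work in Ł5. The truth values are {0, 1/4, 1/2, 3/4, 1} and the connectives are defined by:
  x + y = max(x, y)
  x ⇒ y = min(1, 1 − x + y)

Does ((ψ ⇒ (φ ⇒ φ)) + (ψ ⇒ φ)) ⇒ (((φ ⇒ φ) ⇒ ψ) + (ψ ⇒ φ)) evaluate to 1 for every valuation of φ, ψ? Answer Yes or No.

No

Counterexample: take φ = 0, ψ = 1/4.
φ ⇒ φ = 0 ⇒ 0 = 1
ψ ⇒ (φ ⇒ φ) = 1/4 ⇒ 1 = 1
ψ ⇒ φ = 1/4 ⇒ 0 = 3/4
(ψ ⇒ (φ ⇒ φ)) + (ψ ⇒ φ) = 1 + 3/4 = 1
φ ⇒ φ = 0 ⇒ 0 = 1
(φ ⇒ φ) ⇒ ψ = 1 ⇒ 1/4 = 1/4
ψ ⇒ φ = 1/4 ⇒ 0 = 3/4
((φ ⇒ φ) ⇒ ψ) + (ψ ⇒ φ) = 1/4 + 3/4 = 3/4
((ψ ⇒ (φ ⇒ φ)) + (ψ ⇒ φ)) ⇒ (((φ ⇒ φ) ⇒ ψ) + (ψ ⇒ φ)) = 1 ⇒ 3/4 = 3/4
This gives 3/4 ≠ 1.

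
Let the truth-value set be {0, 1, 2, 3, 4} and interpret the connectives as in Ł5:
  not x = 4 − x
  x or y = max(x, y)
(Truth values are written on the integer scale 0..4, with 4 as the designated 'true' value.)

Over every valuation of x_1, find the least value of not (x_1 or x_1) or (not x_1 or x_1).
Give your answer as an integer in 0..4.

Take x_1 = 2:
x_1 or x_1 = 2 or 2 = 2
not (x_1 or x_1) = not 2 = 2
not x_1 = not 2 = 2
not x_1 or x_1 = 2 or 2 = 2
not (x_1 or x_1) or (not x_1 or x_1) = 2 or 2 = 2
No assignment yields a value below 2, so this is the minimum.

2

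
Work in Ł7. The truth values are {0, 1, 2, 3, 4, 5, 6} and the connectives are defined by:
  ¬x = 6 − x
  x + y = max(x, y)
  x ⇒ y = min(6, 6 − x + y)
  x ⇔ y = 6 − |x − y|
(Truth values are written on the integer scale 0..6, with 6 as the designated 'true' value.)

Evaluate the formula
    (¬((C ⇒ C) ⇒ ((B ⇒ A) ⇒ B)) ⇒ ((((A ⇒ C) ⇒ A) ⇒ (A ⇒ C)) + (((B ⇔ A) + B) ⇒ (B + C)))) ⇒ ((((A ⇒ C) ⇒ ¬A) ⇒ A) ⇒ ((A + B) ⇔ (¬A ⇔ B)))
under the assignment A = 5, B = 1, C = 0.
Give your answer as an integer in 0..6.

6

C ⇒ C = 0 ⇒ 0 = 6
B ⇒ A = 1 ⇒ 5 = 6
(B ⇒ A) ⇒ B = 6 ⇒ 1 = 1
(C ⇒ C) ⇒ ((B ⇒ A) ⇒ B) = 6 ⇒ 1 = 1
¬((C ⇒ C) ⇒ ((B ⇒ A) ⇒ B)) = ¬1 = 5
A ⇒ C = 5 ⇒ 0 = 1
(A ⇒ C) ⇒ A = 1 ⇒ 5 = 6
A ⇒ C = 5 ⇒ 0 = 1
((A ⇒ C) ⇒ A) ⇒ (A ⇒ C) = 6 ⇒ 1 = 1
B ⇔ A = 1 ⇔ 5 = 2
(B ⇔ A) + B = 2 + 1 = 2
B + C = 1 + 0 = 1
((B ⇔ A) + B) ⇒ (B + C) = 2 ⇒ 1 = 5
(((A ⇒ C) ⇒ A) ⇒ (A ⇒ C)) + (((B ⇔ A) + B) ⇒ (B + C)) = 1 + 5 = 5
¬((C ⇒ C) ⇒ ((B ⇒ A) ⇒ B)) ⇒ ((((A ⇒ C) ⇒ A) ⇒ (A ⇒ C)) + (((B ⇔ A) + B) ⇒ (B + C))) = 5 ⇒ 5 = 6
A ⇒ C = 5 ⇒ 0 = 1
¬A = ¬5 = 1
(A ⇒ C) ⇒ ¬A = 1 ⇒ 1 = 6
((A ⇒ C) ⇒ ¬A) ⇒ A = 6 ⇒ 5 = 5
A + B = 5 + 1 = 5
¬A = ¬5 = 1
¬A ⇔ B = 1 ⇔ 1 = 6
(A + B) ⇔ (¬A ⇔ B) = 5 ⇔ 6 = 5
(((A ⇒ C) ⇒ ¬A) ⇒ A) ⇒ ((A + B) ⇔ (¬A ⇔ B)) = 5 ⇒ 5 = 6
(¬((C ⇒ C) ⇒ ((B ⇒ A) ⇒ B)) ⇒ ((((A ⇒ C) ⇒ A) ⇒ (A ⇒ C)) + (((B ⇔ A) + B) ⇒ (B + C)))) ⇒ ((((A ⇒ C) ⇒ ¬A) ⇒ A) ⇒ ((A + B) ⇔ (¬A ⇔ B))) = 6 ⇒ 6 = 6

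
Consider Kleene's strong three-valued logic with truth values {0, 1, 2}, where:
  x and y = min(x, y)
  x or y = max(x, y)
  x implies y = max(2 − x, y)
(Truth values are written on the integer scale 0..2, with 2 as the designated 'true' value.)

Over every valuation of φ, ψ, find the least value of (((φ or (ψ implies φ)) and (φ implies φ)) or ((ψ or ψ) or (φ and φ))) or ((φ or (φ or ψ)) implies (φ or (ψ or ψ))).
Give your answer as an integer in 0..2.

1

Take φ = 0, ψ = 1:
ψ implies φ = 1 implies 0 = 1
φ or (ψ implies φ) = 0 or 1 = 1
φ implies φ = 0 implies 0 = 2
(φ or (ψ implies φ)) and (φ implies φ) = 1 and 2 = 1
ψ or ψ = 1 or 1 = 1
φ and φ = 0 and 0 = 0
(ψ or ψ) or (φ and φ) = 1 or 0 = 1
((φ or (ψ implies φ)) and (φ implies φ)) or ((ψ or ψ) or (φ and φ)) = 1 or 1 = 1
φ or ψ = 0 or 1 = 1
φ or (φ or ψ) = 0 or 1 = 1
ψ or ψ = 1 or 1 = 1
φ or (ψ or ψ) = 0 or 1 = 1
(φ or (φ or ψ)) implies (φ or (ψ or ψ)) = 1 implies 1 = 1
(((φ or (ψ implies φ)) and (φ implies φ)) or ((ψ or ψ) or (φ and φ))) or ((φ or (φ or ψ)) implies (φ or (ψ or ψ))) = 1 or 1 = 1
No assignment yields a value below 1, so this is the minimum.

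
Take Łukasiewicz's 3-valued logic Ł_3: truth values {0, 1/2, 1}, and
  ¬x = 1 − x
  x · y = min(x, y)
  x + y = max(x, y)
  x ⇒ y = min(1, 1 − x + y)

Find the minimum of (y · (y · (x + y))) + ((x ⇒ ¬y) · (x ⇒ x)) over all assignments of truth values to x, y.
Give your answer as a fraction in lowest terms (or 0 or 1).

1/2

Take x = 1, y = 1/2:
x + y = 1 + 1/2 = 1
y · (x + y) = 1/2 · 1 = 1/2
y · (y · (x + y)) = 1/2 · 1/2 = 1/2
¬y = ¬1/2 = 1/2
x ⇒ ¬y = 1 ⇒ 1/2 = 1/2
x ⇒ x = 1 ⇒ 1 = 1
(x ⇒ ¬y) · (x ⇒ x) = 1/2 · 1 = 1/2
(y · (y · (x + y))) + ((x ⇒ ¬y) · (x ⇒ x)) = 1/2 + 1/2 = 1/2
No assignment yields a value below 1/2, so this is the minimum.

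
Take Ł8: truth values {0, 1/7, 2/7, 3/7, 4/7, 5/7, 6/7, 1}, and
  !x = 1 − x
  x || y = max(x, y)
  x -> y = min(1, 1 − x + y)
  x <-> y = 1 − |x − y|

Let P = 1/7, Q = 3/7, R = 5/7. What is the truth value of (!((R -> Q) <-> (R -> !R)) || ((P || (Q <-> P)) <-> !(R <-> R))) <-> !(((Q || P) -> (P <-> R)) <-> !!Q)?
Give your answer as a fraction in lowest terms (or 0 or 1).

R -> Q = 5/7 -> 3/7 = 5/7
!R = !5/7 = 2/7
R -> !R = 5/7 -> 2/7 = 4/7
(R -> Q) <-> (R -> !R) = 5/7 <-> 4/7 = 6/7
!((R -> Q) <-> (R -> !R)) = !6/7 = 1/7
Q <-> P = 3/7 <-> 1/7 = 5/7
P || (Q <-> P) = 1/7 || 5/7 = 5/7
R <-> R = 5/7 <-> 5/7 = 1
!(R <-> R) = !1 = 0
(P || (Q <-> P)) <-> !(R <-> R) = 5/7 <-> 0 = 2/7
!((R -> Q) <-> (R -> !R)) || ((P || (Q <-> P)) <-> !(R <-> R)) = 1/7 || 2/7 = 2/7
Q || P = 3/7 || 1/7 = 3/7
P <-> R = 1/7 <-> 5/7 = 3/7
(Q || P) -> (P <-> R) = 3/7 -> 3/7 = 1
!Q = !3/7 = 4/7
!!Q = !4/7 = 3/7
((Q || P) -> (P <-> R)) <-> !!Q = 1 <-> 3/7 = 3/7
!(((Q || P) -> (P <-> R)) <-> !!Q) = !3/7 = 4/7
(!((R -> Q) <-> (R -> !R)) || ((P || (Q <-> P)) <-> !(R <-> R))) <-> !(((Q || P) -> (P <-> R)) <-> !!Q) = 2/7 <-> 4/7 = 5/7

5/7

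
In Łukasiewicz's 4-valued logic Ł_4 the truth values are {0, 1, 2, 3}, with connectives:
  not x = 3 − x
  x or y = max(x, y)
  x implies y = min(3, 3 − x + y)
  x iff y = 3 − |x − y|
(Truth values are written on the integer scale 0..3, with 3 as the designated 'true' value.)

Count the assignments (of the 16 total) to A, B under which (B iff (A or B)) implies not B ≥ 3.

A = 0, B = 0 ↦ 3  ≥
A = 0, B = 1 ↦ 2  <
A = 0, B = 2 ↦ 1  <
A = 0, B = 3 ↦ 0  <
A = 1, B = 0 ↦ 3  ≥
A = 1, B = 1 ↦ 2  <
A = 1, B = 2 ↦ 1  <
A = 1, B = 3 ↦ 0  <
A = 2, B = 0 ↦ 3  ≥
A = 2, B = 1 ↦ 3  ≥
A = 2, B = 2 ↦ 1  <
A = 2, B = 3 ↦ 0  <
A = 3, B = 0 ↦ 3  ≥
A = 3, B = 1 ↦ 3  ≥
A = 3, B = 2 ↦ 2  <
A = 3, B = 3 ↦ 0  <
So 6 of the 16 assignments meet the threshold.

6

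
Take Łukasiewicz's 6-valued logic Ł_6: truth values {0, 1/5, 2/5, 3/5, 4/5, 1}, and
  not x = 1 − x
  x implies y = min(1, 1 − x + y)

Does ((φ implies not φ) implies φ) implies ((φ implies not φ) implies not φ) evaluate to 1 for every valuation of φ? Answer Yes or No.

Counterexample: take φ = 3/5.
not φ = not 3/5 = 2/5
φ implies not φ = 3/5 implies 2/5 = 4/5
(φ implies not φ) implies φ = 4/5 implies 3/5 = 4/5
not φ = not 3/5 = 2/5
φ implies not φ = 3/5 implies 2/5 = 4/5
not φ = not 3/5 = 2/5
(φ implies not φ) implies not φ = 4/5 implies 2/5 = 3/5
((φ implies not φ) implies φ) implies ((φ implies not φ) implies not φ) = 4/5 implies 3/5 = 4/5
This gives 4/5 ≠ 1.

No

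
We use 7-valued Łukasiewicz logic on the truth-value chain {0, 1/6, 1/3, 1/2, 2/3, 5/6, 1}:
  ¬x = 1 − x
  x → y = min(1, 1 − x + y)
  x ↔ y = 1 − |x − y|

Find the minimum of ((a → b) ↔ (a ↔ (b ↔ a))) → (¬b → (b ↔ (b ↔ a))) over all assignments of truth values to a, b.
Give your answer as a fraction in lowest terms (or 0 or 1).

Take a = 1/3, b = 0:
a → b = 1/3 → 0 = 2/3
b ↔ a = 0 ↔ 1/3 = 2/3
a ↔ (b ↔ a) = 1/3 ↔ 2/3 = 2/3
(a → b) ↔ (a ↔ (b ↔ a)) = 2/3 ↔ 2/3 = 1
¬b = ¬0 = 1
b ↔ a = 0 ↔ 1/3 = 2/3
b ↔ (b ↔ a) = 0 ↔ 2/3 = 1/3
¬b → (b ↔ (b ↔ a)) = 1 → 1/3 = 1/3
((a → b) ↔ (a ↔ (b ↔ a))) → (¬b → (b ↔ (b ↔ a))) = 1 → 1/3 = 1/3
No assignment yields a value below 1/3, so this is the minimum.

1/3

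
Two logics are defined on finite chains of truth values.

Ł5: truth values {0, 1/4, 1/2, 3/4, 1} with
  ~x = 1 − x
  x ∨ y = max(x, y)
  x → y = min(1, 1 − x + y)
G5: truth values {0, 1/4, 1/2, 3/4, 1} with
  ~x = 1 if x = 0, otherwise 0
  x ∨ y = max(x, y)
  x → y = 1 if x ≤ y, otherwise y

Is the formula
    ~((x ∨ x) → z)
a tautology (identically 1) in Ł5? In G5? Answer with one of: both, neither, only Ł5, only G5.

neither

In Ł5: at x = 0, z = 0 the value is 0 — not a tautology.
In G5: at x = 0, z = 0 the value is 0 — not a tautology.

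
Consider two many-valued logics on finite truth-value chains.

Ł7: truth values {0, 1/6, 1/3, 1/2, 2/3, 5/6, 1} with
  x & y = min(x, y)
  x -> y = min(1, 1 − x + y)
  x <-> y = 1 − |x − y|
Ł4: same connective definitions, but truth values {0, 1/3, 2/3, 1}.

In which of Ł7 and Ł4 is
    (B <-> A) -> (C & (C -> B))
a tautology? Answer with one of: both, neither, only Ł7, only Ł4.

neither

In Ł7: at A = 0, B = 0, C = 0 the value is 0 — not a tautology.
In Ł4: at A = 0, B = 0, C = 0 the value is 0 — not a tautology.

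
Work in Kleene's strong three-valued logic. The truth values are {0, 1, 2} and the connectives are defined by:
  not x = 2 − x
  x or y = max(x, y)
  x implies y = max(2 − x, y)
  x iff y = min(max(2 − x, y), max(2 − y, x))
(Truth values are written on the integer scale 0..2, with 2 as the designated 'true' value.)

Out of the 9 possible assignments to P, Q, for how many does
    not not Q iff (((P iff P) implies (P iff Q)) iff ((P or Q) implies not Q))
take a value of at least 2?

P = 0, Q = 0 ↦ 0  <
P = 0, Q = 1 ↦ 1  <
P = 0, Q = 2 ↦ 2  ≥
P = 1, Q = 0 ↦ 1  <
P = 1, Q = 1 ↦ 1  <
P = 1, Q = 2 ↦ 1  <
P = 2, Q = 0 ↦ 2  ≥
P = 2, Q = 1 ↦ 1  <
P = 2, Q = 2 ↦ 0  <
So 2 of the 9 assignments meet the threshold.

2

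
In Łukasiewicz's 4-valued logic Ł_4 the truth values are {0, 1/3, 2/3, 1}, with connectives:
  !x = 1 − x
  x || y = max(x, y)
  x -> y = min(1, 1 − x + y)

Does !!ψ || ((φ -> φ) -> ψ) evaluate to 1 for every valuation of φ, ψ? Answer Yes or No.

Counterexample: take φ = 0, ψ = 0.
!ψ = !0 = 1
!!ψ = !1 = 0
φ -> φ = 0 -> 0 = 1
(φ -> φ) -> ψ = 1 -> 0 = 0
!!ψ || ((φ -> φ) -> ψ) = 0 || 0 = 0
This gives 0 ≠ 1.

No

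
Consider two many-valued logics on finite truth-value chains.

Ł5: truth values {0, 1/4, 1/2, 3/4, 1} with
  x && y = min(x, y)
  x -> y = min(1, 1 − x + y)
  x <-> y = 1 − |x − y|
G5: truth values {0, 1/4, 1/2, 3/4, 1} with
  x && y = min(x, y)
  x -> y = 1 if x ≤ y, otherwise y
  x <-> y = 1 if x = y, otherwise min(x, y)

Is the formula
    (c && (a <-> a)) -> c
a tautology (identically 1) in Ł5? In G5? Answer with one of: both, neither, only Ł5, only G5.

both

In Ł5: every assignment gives 1 — tautology.
In G5: every assignment gives 1 — tautology.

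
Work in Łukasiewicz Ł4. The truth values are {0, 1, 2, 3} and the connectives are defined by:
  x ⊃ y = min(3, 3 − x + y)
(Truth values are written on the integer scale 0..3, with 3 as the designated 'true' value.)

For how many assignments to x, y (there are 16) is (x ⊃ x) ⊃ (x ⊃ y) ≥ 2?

13

x = 0, y = 0 ↦ 3  ≥
x = 0, y = 1 ↦ 3  ≥
x = 0, y = 2 ↦ 3  ≥
x = 0, y = 3 ↦ 3  ≥
x = 1, y = 0 ↦ 2  ≥
x = 1, y = 1 ↦ 3  ≥
x = 1, y = 2 ↦ 3  ≥
x = 1, y = 3 ↦ 3  ≥
x = 2, y = 0 ↦ 1  <
x = 2, y = 1 ↦ 2  ≥
x = 2, y = 2 ↦ 3  ≥
x = 2, y = 3 ↦ 3  ≥
x = 3, y = 0 ↦ 0  <
x = 3, y = 1 ↦ 1  <
x = 3, y = 2 ↦ 2  ≥
x = 3, y = 3 ↦ 3  ≥
So 13 of the 16 assignments meet the threshold.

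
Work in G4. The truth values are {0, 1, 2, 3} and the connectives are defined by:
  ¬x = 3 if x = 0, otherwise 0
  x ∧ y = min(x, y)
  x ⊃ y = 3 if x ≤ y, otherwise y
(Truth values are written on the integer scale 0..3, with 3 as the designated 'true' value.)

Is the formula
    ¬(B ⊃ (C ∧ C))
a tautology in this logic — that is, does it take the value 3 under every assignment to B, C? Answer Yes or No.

Counterexample: take B = 0, C = 0.
C ∧ C = 0 ∧ 0 = 0
B ⊃ (C ∧ C) = 0 ⊃ 0 = 3
¬(B ⊃ (C ∧ C)) = ¬3 = 0
This gives 0 ≠ 3.

No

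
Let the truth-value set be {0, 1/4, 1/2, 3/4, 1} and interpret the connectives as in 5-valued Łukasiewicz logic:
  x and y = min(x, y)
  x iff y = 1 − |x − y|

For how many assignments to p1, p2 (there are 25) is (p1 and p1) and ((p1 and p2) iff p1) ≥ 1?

value 1: 1 assignment (counts)
value 3/4: 4 assignments
value 1/2: 7 assignments
value 1/4: 7 assignments
value 0: 6 assignments
So 1 of the 25 assignments meets the threshold.

1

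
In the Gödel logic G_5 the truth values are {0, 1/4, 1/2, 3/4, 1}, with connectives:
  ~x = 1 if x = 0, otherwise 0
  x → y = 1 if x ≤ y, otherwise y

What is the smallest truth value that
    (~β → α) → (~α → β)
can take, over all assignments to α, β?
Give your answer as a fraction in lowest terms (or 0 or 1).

Take α = 0, β = 1/4:
~β = ~1/4 = 0
~β → α = 0 → 0 = 1
~α = ~0 = 1
~α → β = 1 → 1/4 = 1/4
(~β → α) → (~α → β) = 1 → 1/4 = 1/4
No assignment yields a value below 1/4, so this is the minimum.

1/4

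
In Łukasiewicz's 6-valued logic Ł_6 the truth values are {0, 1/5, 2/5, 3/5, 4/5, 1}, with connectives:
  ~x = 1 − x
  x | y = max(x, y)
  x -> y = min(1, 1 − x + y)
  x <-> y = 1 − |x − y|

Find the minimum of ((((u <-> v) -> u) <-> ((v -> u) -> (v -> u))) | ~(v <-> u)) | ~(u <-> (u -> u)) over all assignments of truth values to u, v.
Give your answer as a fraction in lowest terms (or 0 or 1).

3/5

Take u = 2/5, v = 1/5:
u <-> v = 2/5 <-> 1/5 = 4/5
(u <-> v) -> u = 4/5 -> 2/5 = 3/5
v -> u = 1/5 -> 2/5 = 1
v -> u = 1/5 -> 2/5 = 1
(v -> u) -> (v -> u) = 1 -> 1 = 1
((u <-> v) -> u) <-> ((v -> u) -> (v -> u)) = 3/5 <-> 1 = 3/5
v <-> u = 1/5 <-> 2/5 = 4/5
~(v <-> u) = ~4/5 = 1/5
(((u <-> v) -> u) <-> ((v -> u) -> (v -> u))) | ~(v <-> u) = 3/5 | 1/5 = 3/5
u -> u = 2/5 -> 2/5 = 1
u <-> (u -> u) = 2/5 <-> 1 = 2/5
~(u <-> (u -> u)) = ~2/5 = 3/5
((((u <-> v) -> u) <-> ((v -> u) -> (v -> u))) | ~(v <-> u)) | ~(u <-> (u -> u)) = 3/5 | 3/5 = 3/5
No assignment yields a value below 3/5, so this is the minimum.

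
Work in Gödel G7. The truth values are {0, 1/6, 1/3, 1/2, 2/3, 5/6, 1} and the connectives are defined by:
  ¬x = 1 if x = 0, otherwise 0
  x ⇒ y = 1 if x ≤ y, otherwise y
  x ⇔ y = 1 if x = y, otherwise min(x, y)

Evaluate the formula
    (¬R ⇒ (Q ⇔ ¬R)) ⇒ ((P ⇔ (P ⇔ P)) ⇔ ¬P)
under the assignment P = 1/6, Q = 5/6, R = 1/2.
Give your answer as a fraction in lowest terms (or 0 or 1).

¬R = ¬1/2 = 0
¬R = ¬1/2 = 0
Q ⇔ ¬R = 5/6 ⇔ 0 = 0
¬R ⇒ (Q ⇔ ¬R) = 0 ⇒ 0 = 1
P ⇔ P = 1/6 ⇔ 1/6 = 1
P ⇔ (P ⇔ P) = 1/6 ⇔ 1 = 1/6
¬P = ¬1/6 = 0
(P ⇔ (P ⇔ P)) ⇔ ¬P = 1/6 ⇔ 0 = 0
(¬R ⇒ (Q ⇔ ¬R)) ⇒ ((P ⇔ (P ⇔ P)) ⇔ ¬P) = 1 ⇒ 0 = 0

0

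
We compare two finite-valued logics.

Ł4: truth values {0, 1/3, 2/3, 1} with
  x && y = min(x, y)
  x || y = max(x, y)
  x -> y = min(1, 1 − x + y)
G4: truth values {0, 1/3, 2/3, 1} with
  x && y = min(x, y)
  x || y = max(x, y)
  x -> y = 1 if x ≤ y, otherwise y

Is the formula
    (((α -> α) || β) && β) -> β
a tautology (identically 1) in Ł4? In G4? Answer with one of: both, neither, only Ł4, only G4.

In Ł4: every assignment gives 1 — tautology.
In G4: every assignment gives 1 — tautology.

both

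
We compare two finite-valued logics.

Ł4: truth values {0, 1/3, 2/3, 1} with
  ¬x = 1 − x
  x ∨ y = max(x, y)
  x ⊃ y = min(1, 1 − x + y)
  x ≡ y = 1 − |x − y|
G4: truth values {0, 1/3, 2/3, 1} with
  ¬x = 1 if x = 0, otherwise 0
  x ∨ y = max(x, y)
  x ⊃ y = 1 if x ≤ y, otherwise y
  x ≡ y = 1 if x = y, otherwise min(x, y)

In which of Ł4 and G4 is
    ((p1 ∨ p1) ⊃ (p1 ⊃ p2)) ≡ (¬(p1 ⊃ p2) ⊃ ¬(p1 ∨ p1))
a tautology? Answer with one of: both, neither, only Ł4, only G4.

In Ł4: every assignment gives 1 — tautology.
In G4: at p1 = 2/3, p2 = 1/3 the value is 1/3 — not a tautology.

only Ł4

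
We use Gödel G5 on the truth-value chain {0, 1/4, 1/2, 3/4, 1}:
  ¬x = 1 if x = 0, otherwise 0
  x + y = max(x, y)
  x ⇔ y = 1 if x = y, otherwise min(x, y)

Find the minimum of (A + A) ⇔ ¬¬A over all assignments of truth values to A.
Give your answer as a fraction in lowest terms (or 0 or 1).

1/4

Take A = 1/4:
A + A = 1/4 + 1/4 = 1/4
¬A = ¬1/4 = 0
¬¬A = ¬0 = 1
(A + A) ⇔ ¬¬A = 1/4 ⇔ 1 = 1/4
No assignment yields a value below 1/4, so this is the minimum.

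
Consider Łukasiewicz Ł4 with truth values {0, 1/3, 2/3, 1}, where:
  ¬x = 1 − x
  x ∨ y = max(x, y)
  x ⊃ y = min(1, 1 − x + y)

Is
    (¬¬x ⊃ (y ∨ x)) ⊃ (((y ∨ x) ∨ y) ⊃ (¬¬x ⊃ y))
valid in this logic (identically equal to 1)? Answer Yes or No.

Counterexample: take x = 2/3, y = 0.
¬x = ¬2/3 = 1/3
¬¬x = ¬1/3 = 2/3
y ∨ x = 0 ∨ 2/3 = 2/3
¬¬x ⊃ (y ∨ x) = 2/3 ⊃ 2/3 = 1
y ∨ x = 0 ∨ 2/3 = 2/3
(y ∨ x) ∨ y = 2/3 ∨ 0 = 2/3
¬x = ¬2/3 = 1/3
¬¬x = ¬1/3 = 2/3
¬¬x ⊃ y = 2/3 ⊃ 0 = 1/3
((y ∨ x) ∨ y) ⊃ (¬¬x ⊃ y) = 2/3 ⊃ 1/3 = 2/3
(¬¬x ⊃ (y ∨ x)) ⊃ (((y ∨ x) ∨ y) ⊃ (¬¬x ⊃ y)) = 1 ⊃ 2/3 = 2/3
This gives 2/3 ≠ 1.

No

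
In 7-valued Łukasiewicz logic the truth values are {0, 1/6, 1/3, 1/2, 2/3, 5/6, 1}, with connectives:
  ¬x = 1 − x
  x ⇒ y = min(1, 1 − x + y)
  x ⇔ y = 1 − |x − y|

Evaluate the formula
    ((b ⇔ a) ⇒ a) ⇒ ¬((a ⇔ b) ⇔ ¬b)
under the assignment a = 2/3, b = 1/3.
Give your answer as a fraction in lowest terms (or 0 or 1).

0

b ⇔ a = 1/3 ⇔ 2/3 = 2/3
(b ⇔ a) ⇒ a = 2/3 ⇒ 2/3 = 1
a ⇔ b = 2/3 ⇔ 1/3 = 2/3
¬b = ¬1/3 = 2/3
(a ⇔ b) ⇔ ¬b = 2/3 ⇔ 2/3 = 1
¬((a ⇔ b) ⇔ ¬b) = ¬1 = 0
((b ⇔ a) ⇒ a) ⇒ ¬((a ⇔ b) ⇔ ¬b) = 1 ⇒ 0 = 0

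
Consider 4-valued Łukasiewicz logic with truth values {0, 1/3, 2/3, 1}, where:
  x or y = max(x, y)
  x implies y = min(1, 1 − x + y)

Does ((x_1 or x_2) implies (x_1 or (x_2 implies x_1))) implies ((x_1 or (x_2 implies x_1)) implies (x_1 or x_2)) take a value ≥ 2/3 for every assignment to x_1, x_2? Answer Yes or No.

No

Counterexample: take x_1 = 0, x_2 = 0.
x_1 or x_2 = 0 or 0 = 0
x_2 implies x_1 = 0 implies 0 = 1
x_1 or (x_2 implies x_1) = 0 or 1 = 1
(x_1 or x_2) implies (x_1 or (x_2 implies x_1)) = 0 implies 1 = 1
(x_1 or (x_2 implies x_1)) implies (x_1 or x_2) = 1 implies 0 = 0
((x_1 or x_2) implies (x_1 or (x_2 implies x_1))) implies ((x_1 or (x_2 implies x_1)) implies (x_1 or x_2)) = 1 implies 0 = 0
This gives 0, which is below 2/3.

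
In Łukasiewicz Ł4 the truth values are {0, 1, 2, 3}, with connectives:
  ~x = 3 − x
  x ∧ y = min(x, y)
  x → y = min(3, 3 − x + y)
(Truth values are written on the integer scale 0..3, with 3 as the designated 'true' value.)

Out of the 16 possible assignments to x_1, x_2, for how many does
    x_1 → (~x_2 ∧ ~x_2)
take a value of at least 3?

10

x_1 = 0, x_2 = 0 ↦ 3  ≥
x_1 = 0, x_2 = 1 ↦ 3  ≥
x_1 = 0, x_2 = 2 ↦ 3  ≥
x_1 = 0, x_2 = 3 ↦ 3  ≥
x_1 = 1, x_2 = 0 ↦ 3  ≥
x_1 = 1, x_2 = 1 ↦ 3  ≥
x_1 = 1, x_2 = 2 ↦ 3  ≥
x_1 = 1, x_2 = 3 ↦ 2  <
x_1 = 2, x_2 = 0 ↦ 3  ≥
x_1 = 2, x_2 = 1 ↦ 3  ≥
x_1 = 2, x_2 = 2 ↦ 2  <
x_1 = 2, x_2 = 3 ↦ 1  <
x_1 = 3, x_2 = 0 ↦ 3  ≥
x_1 = 3, x_2 = 1 ↦ 2  <
x_1 = 3, x_2 = 2 ↦ 1  <
x_1 = 3, x_2 = 3 ↦ 0  <
So 10 of the 16 assignments meet the threshold.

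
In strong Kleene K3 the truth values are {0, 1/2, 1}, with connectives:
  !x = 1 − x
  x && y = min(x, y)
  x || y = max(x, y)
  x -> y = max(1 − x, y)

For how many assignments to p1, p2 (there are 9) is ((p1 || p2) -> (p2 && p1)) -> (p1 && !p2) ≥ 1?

2

p1 = 0, p2 = 0 ↦ 0  <
p1 = 0, p2 = 1/2 ↦ 1/2  <
p1 = 0, p2 = 1 ↦ 1  ≥
p1 = 1/2, p2 = 0 ↦ 1/2  <
p1 = 1/2, p2 = 1/2 ↦ 1/2  <
p1 = 1/2, p2 = 1 ↦ 1/2  <
p1 = 1, p2 = 0 ↦ 1  ≥
p1 = 1, p2 = 1/2 ↦ 1/2  <
p1 = 1, p2 = 1 ↦ 0  <
So 2 of the 9 assignments meet the threshold.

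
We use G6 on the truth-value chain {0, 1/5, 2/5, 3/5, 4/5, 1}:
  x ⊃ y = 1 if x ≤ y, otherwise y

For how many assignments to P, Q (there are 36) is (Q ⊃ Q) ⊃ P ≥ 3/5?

18

value 1: 6 assignments (counts)
value 4/5: 6 assignments (counts)
value 3/5: 6 assignments (counts)
value 2/5: 6 assignments
value 1/5: 6 assignments
value 0: 6 assignments
So 18 of the 36 assignments meet the threshold.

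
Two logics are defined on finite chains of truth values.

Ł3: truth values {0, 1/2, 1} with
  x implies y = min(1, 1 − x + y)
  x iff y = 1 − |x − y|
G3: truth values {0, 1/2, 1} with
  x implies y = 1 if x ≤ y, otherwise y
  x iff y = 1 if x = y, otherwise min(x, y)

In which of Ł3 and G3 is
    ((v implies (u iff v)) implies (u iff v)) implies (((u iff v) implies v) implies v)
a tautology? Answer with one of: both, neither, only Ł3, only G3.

only Ł3

In Ł3: every assignment gives 1 — tautology.
In G3: at u = 0, v = 1/2 the value is 1/2 — not a tautology.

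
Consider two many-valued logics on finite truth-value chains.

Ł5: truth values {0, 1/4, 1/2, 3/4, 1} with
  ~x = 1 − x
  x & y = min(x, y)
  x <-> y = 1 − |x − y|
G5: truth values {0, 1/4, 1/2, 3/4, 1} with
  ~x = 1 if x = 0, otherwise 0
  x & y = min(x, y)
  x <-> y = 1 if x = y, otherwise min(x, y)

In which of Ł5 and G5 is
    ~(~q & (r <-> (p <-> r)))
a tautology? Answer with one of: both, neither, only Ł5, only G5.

In Ł5: at p = 0, q = 0, r = 1/4 the value is 1/2 — not a tautology.
In G5: at p = 1/4, q = 0, r = 0 the value is 0 — not a tautology.

neither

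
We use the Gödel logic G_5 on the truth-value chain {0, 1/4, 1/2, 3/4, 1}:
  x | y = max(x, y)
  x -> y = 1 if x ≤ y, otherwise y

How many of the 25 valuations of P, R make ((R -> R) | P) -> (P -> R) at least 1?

15

value 1: 15 assignments (counts)
value 3/4: 1 assignment
value 1/2: 2 assignments
value 1/4: 3 assignments
value 0: 4 assignments
So 15 of the 25 assignments meet the threshold.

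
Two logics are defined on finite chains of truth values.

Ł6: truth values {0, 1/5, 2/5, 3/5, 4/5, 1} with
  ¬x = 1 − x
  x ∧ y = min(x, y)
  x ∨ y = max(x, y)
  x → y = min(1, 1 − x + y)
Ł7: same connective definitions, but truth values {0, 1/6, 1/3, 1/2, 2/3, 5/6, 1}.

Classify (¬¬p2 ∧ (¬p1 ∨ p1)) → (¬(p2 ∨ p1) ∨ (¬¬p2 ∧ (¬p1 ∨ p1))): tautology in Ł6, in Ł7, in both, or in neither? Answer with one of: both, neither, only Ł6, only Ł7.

In Ł6: every assignment gives 1 — tautology.
In Ł7: every assignment gives 1 — tautology.

both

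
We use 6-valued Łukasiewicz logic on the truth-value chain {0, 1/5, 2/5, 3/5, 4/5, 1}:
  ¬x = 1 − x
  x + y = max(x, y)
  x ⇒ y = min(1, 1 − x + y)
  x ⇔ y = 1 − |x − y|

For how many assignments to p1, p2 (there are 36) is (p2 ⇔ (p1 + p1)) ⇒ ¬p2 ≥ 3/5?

value 1: 17 assignments (counts)
value 4/5: 7 assignments (counts)
value 3/5: 5 assignments (counts)
value 2/5: 4 assignments
value 1/5: 2 assignments
value 0: 1 assignment
So 29 of the 36 assignments meet the threshold.

29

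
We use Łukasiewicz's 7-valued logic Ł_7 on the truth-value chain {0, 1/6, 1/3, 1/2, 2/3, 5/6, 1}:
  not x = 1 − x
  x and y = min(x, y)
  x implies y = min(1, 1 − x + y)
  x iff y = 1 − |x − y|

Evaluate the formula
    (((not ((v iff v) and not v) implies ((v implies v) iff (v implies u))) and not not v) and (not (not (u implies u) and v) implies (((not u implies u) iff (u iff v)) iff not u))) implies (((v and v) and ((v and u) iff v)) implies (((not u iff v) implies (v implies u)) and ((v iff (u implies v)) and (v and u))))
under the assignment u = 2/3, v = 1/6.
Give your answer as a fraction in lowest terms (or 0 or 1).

1

v iff v = 1/6 iff 1/6 = 1
not v = not 1/6 = 5/6
(v iff v) and not v = 1 and 5/6 = 5/6
not ((v iff v) and not v) = not 5/6 = 1/6
v implies v = 1/6 implies 1/6 = 1
v implies u = 1/6 implies 2/3 = 1
(v implies v) iff (v implies u) = 1 iff 1 = 1
not ((v iff v) and not v) implies ((v implies v) iff (v implies u)) = 1/6 implies 1 = 1
not v = not 1/6 = 5/6
not not v = not 5/6 = 1/6
(not ((v iff v) and not v) implies ((v implies v) iff (v implies u))) and not not v = 1 and 1/6 = 1/6
u implies u = 2/3 implies 2/3 = 1
not (u implies u) = not 1 = 0
not (u implies u) and v = 0 and 1/6 = 0
not (not (u implies u) and v) = not 0 = 1
not u = not 2/3 = 1/3
not u implies u = 1/3 implies 2/3 = 1
u iff v = 2/3 iff 1/6 = 1/2
(not u implies u) iff (u iff v) = 1 iff 1/2 = 1/2
not u = not 2/3 = 1/3
((not u implies u) iff (u iff v)) iff not u = 1/2 iff 1/3 = 5/6
not (not (u implies u) and v) implies (((not u implies u) iff (u iff v)) iff not u) = 1 implies 5/6 = 5/6
((not ((v iff v) and not v) implies ((v implies v) iff (v implies u))) and not not v) and (not (not (u implies u) and v) implies (((not u implies u) iff (u iff v)) iff not u)) = 1/6 and 5/6 = 1/6
v and v = 1/6 and 1/6 = 1/6
v and u = 1/6 and 2/3 = 1/6
(v and u) iff v = 1/6 iff 1/6 = 1
(v and v) and ((v and u) iff v) = 1/6 and 1 = 1/6
not u = not 2/3 = 1/3
not u iff v = 1/3 iff 1/6 = 5/6
v implies u = 1/6 implies 2/3 = 1
(not u iff v) implies (v implies u) = 5/6 implies 1 = 1
u implies v = 2/3 implies 1/6 = 1/2
v iff (u implies v) = 1/6 iff 1/2 = 2/3
v and u = 1/6 and 2/3 = 1/6
(v iff (u implies v)) and (v and u) = 2/3 and 1/6 = 1/6
((not u iff v) implies (v implies u)) and ((v iff (u implies v)) and (v and u)) = 1 and 1/6 = 1/6
((v and v) and ((v and u) iff v)) implies (((not u iff v) implies (v implies u)) and ((v iff (u implies v)) and (v and u))) = 1/6 implies 1/6 = 1
(((not ((v iff v) and not v) implies ((v implies v) iff (v implies u))) and not not v) and (not (not (u implies u) and v) implies (((not u implies u) iff (u iff v)) iff not u))) implies (((v and v) and ((v and u) iff v)) implies (((not u iff v) implies (v implies u)) and ((v iff (u implies v)) and (v and u)))) = 1/6 implies 1 = 1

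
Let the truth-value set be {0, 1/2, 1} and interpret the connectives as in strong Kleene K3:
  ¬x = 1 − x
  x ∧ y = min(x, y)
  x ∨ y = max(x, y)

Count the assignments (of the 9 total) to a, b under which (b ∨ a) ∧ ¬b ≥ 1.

a = 0, b = 0 ↦ 0  <
a = 0, b = 1/2 ↦ 1/2  <
a = 0, b = 1 ↦ 0  <
a = 1/2, b = 0 ↦ 1/2  <
a = 1/2, b = 1/2 ↦ 1/2  <
a = 1/2, b = 1 ↦ 0  <
a = 1, b = 0 ↦ 1  ≥
a = 1, b = 1/2 ↦ 1/2  <
a = 1, b = 1 ↦ 0  <
So 1 of the 9 assignments meets the threshold.

1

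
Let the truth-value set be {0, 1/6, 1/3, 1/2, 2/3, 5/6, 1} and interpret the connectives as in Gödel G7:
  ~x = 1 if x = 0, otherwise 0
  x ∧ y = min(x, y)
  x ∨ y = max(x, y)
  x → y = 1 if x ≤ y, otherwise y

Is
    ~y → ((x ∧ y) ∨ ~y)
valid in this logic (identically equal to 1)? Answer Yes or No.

Yes

At x = 5/6, y = 1/6, for instance:
~y = ~1/6 = 0
x ∧ y = 5/6 ∧ 1/6 = 1/6
(x ∧ y) ∨ ~y = 1/6 ∨ 0 = 1/6
~y → ((x ∧ y) ∨ ~y) = 0 → 1/6 = 1
and checking the remaining 48 assignments likewise gives ≥ 1 in every case.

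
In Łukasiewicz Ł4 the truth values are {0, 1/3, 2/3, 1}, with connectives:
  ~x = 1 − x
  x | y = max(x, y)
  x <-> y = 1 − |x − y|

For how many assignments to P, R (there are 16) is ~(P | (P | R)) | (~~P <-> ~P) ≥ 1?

P = 0, R = 0 ↦ 1  ≥
P = 0, R = 1/3 ↦ 2/3  <
P = 0, R = 2/3 ↦ 1/3  <
P = 0, R = 1 ↦ 0  <
P = 1/3, R = 0 ↦ 2/3  <
P = 1/3, R = 1/3 ↦ 2/3  <
P = 1/3, R = 2/3 ↦ 2/3  <
P = 1/3, R = 1 ↦ 2/3  <
P = 2/3, R = 0 ↦ 2/3  <
P = 2/3, R = 1/3 ↦ 2/3  <
P = 2/3, R = 2/3 ↦ 2/3  <
P = 2/3, R = 1 ↦ 2/3  <
P = 1, R = 0 ↦ 0  <
P = 1, R = 1/3 ↦ 0  <
P = 1, R = 2/3 ↦ 0  <
P = 1, R = 1 ↦ 0  <
So 1 of the 16 assignments meets the threshold.

1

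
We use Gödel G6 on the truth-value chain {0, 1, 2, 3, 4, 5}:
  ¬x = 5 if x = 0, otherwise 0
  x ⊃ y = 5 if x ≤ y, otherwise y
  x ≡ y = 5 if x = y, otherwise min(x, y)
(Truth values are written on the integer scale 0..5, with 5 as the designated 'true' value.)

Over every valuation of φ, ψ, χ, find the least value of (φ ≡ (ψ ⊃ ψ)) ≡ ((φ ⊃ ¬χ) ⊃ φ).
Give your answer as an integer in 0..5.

1

Take φ = 1, ψ = 0, χ = 1:
ψ ⊃ ψ = 0 ⊃ 0 = 5
φ ≡ (ψ ⊃ ψ) = 1 ≡ 5 = 1
¬χ = ¬1 = 0
φ ⊃ ¬χ = 1 ⊃ 0 = 0
(φ ⊃ ¬χ) ⊃ φ = 0 ⊃ 1 = 5
(φ ≡ (ψ ⊃ ψ)) ≡ ((φ ⊃ ¬χ) ⊃ φ) = 1 ≡ 5 = 1
No assignment yields a value below 1, so this is the minimum.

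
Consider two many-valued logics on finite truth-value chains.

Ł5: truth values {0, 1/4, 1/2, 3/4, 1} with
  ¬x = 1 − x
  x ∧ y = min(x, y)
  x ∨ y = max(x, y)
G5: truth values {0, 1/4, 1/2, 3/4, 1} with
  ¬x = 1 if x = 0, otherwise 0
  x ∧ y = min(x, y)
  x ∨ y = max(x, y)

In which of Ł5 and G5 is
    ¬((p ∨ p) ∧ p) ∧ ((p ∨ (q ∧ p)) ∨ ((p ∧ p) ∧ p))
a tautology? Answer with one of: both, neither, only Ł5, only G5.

In Ł5: at p = 0, q = 0 the value is 0 — not a tautology.
In G5: at p = 0, q = 0 the value is 0 — not a tautology.

neither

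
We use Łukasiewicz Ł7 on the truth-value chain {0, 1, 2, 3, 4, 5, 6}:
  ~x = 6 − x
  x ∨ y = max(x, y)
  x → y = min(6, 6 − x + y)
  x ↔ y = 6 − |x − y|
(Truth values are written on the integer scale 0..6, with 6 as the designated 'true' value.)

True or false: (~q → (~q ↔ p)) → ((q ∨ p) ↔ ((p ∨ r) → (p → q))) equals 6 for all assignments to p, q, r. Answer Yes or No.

No

Counterexample: take p = 0, q = 1, r = 0.
~q = ~1 = 5
~q = ~1 = 5
~q ↔ p = 5 ↔ 0 = 1
~q → (~q ↔ p) = 5 → 1 = 2
q ∨ p = 1 ∨ 0 = 1
p ∨ r = 0 ∨ 0 = 0
p → q = 0 → 1 = 6
(p ∨ r) → (p → q) = 0 → 6 = 6
(q ∨ p) ↔ ((p ∨ r) → (p → q)) = 1 ↔ 6 = 1
(~q → (~q ↔ p)) → ((q ∨ p) ↔ ((p ∨ r) → (p → q))) = 2 → 1 = 5
This gives 5 ≠ 6.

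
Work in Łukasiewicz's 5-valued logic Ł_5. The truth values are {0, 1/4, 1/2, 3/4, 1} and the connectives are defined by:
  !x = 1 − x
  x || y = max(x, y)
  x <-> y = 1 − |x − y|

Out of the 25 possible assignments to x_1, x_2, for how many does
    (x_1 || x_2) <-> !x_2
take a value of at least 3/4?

9

value 1: 5 assignments (counts)
value 3/4: 4 assignments (counts)
value 1/2: 8 assignments
value 1/4: 2 assignments
value 0: 6 assignments
So 9 of the 25 assignments meet the threshold.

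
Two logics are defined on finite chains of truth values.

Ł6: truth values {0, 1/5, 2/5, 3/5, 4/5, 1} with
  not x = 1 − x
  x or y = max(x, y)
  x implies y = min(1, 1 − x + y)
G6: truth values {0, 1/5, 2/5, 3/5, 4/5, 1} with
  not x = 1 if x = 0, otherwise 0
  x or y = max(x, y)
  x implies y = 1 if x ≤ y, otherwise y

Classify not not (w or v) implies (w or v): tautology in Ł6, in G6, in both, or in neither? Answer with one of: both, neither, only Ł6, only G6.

only Ł6

In Ł6: every assignment gives 1 — tautology.
In G6: at v = 0, w = 1/5 the value is 1/5 — not a tautology.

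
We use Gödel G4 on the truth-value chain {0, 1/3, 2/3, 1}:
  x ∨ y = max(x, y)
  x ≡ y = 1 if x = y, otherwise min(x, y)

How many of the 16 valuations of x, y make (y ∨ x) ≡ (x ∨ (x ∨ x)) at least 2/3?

11

x = 0, y = 0 ↦ 1  ≥
x = 0, y = 1/3 ↦ 0  <
x = 0, y = 2/3 ↦ 0  <
x = 0, y = 1 ↦ 0  <
x = 1/3, y = 0 ↦ 1  ≥
x = 1/3, y = 1/3 ↦ 1  ≥
x = 1/3, y = 2/3 ↦ 1/3  <
x = 1/3, y = 1 ↦ 1/3  <
x = 2/3, y = 0 ↦ 1  ≥
x = 2/3, y = 1/3 ↦ 1  ≥
x = 2/3, y = 2/3 ↦ 1  ≥
x = 2/3, y = 1 ↦ 2/3  ≥
x = 1, y = 0 ↦ 1  ≥
x = 1, y = 1/3 ↦ 1  ≥
x = 1, y = 2/3 ↦ 1  ≥
x = 1, y = 1 ↦ 1  ≥
So 11 of the 16 assignments meet the threshold.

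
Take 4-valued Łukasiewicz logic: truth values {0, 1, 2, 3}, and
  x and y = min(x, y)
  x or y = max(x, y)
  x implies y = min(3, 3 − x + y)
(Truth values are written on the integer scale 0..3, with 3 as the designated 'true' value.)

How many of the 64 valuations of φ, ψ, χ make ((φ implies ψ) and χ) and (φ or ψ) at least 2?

18

value 3: 4 assignments (counts)
value 2: 14 assignments (counts)
value 1: 24 assignments
value 0: 22 assignments
So 18 of the 64 assignments meet the threshold.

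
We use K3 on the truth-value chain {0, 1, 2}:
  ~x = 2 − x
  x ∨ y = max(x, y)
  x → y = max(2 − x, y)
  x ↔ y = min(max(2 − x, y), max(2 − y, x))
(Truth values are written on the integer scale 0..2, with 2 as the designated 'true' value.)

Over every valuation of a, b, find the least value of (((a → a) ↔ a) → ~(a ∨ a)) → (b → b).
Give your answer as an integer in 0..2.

Take a = 0, b = 1:
a → a = 0 → 0 = 2
(a → a) ↔ a = 2 ↔ 0 = 0
a ∨ a = 0 ∨ 0 = 0
~(a ∨ a) = ~0 = 2
((a → a) ↔ a) → ~(a ∨ a) = 0 → 2 = 2
b → b = 1 → 1 = 1
(((a → a) ↔ a) → ~(a ∨ a)) → (b → b) = 2 → 1 = 1
No assignment yields a value below 1, so this is the minimum.

1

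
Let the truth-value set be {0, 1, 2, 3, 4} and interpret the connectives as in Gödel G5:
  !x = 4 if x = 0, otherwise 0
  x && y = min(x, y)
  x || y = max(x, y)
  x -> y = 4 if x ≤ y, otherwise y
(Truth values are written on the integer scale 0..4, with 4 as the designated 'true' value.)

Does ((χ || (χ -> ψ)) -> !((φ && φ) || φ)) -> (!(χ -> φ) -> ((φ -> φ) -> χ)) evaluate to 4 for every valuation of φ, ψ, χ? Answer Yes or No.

Counterexample: take φ = 0, ψ = 0, χ = 1.
χ -> ψ = 1 -> 0 = 0
χ || (χ -> ψ) = 1 || 0 = 1
φ && φ = 0 && 0 = 0
(φ && φ) || φ = 0 || 0 = 0
!((φ && φ) || φ) = !0 = 4
(χ || (χ -> ψ)) -> !((φ && φ) || φ) = 1 -> 4 = 4
χ -> φ = 1 -> 0 = 0
!(χ -> φ) = !0 = 4
φ -> φ = 0 -> 0 = 4
(φ -> φ) -> χ = 4 -> 1 = 1
!(χ -> φ) -> ((φ -> φ) -> χ) = 4 -> 1 = 1
((χ || (χ -> ψ)) -> !((φ && φ) || φ)) -> (!(χ -> φ) -> ((φ -> φ) -> χ)) = 4 -> 1 = 1
This gives 1 ≠ 4.

No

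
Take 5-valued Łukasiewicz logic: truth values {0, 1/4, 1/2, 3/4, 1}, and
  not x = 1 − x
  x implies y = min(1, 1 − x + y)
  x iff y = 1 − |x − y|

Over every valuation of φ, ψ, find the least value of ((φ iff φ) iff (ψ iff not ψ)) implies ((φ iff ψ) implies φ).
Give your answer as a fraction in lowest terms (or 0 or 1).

Take φ = 0, ψ = 1/2:
φ iff φ = 0 iff 0 = 1
not ψ = not 1/2 = 1/2
ψ iff not ψ = 1/2 iff 1/2 = 1
(φ iff φ) iff (ψ iff not ψ) = 1 iff 1 = 1
φ iff ψ = 0 iff 1/2 = 1/2
(φ iff ψ) implies φ = 1/2 implies 0 = 1/2
((φ iff φ) iff (ψ iff not ψ)) implies ((φ iff ψ) implies φ) = 1 implies 1/2 = 1/2
No assignment yields a value below 1/2, so this is the minimum.

1/2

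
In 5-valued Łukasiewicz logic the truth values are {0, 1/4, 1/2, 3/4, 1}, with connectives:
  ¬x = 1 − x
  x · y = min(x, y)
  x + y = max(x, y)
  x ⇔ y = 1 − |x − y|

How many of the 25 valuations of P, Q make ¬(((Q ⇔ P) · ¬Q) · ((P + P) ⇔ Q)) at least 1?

6

value 1: 6 assignments (counts)
value 3/4: 7 assignments
value 1/2: 7 assignments
value 1/4: 4 assignments
value 0: 1 assignment
So 6 of the 25 assignments meet the threshold.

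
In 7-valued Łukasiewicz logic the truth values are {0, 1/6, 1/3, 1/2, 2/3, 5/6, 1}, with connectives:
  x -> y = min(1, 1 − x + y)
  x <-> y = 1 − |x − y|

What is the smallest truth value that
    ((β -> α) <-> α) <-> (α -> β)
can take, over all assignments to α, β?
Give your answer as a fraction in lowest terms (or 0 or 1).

Take α = 0, β = 0:
β -> α = 0 -> 0 = 1
(β -> α) <-> α = 1 <-> 0 = 0
α -> β = 0 -> 0 = 1
((β -> α) <-> α) <-> (α -> β) = 0 <-> 1 = 0
No assignment yields a value below 0, so this is the minimum.

0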